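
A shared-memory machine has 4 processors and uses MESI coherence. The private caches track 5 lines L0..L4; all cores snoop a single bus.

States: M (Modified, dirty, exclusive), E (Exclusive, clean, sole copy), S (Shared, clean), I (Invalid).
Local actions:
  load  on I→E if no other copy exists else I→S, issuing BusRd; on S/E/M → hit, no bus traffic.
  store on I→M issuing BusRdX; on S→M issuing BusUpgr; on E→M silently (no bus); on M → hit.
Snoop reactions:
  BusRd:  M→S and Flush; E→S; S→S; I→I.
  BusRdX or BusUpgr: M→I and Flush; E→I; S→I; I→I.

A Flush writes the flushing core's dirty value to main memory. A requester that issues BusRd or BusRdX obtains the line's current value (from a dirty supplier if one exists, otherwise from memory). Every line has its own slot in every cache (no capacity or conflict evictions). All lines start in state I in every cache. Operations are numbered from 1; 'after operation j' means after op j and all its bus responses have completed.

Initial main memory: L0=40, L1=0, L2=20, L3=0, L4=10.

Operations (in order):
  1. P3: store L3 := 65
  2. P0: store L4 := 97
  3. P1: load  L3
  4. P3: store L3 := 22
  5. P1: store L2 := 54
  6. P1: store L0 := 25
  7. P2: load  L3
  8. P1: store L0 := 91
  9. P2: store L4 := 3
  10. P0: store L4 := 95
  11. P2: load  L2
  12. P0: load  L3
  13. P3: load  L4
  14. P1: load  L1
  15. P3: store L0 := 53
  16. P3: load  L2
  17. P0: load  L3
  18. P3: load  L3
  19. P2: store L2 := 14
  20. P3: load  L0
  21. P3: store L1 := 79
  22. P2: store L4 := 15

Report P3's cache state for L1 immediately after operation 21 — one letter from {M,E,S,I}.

state = M

  op1 P3: store L3 := 65 → I/I/I/M on L3; bus BusRdX; mem=0
  op2 P0: store L4 := 97 → M/I/I/I on L4; bus BusRdX; mem=10
  op3 P1: load  L3 → I/S/I/S on L3; bus BusRd Flush; mem=65
  op4 P3: store L3 := 22 → I/I/I/M on L3; bus BusUpgr; mem=65
  op5 P1: store L2 := 54 → I/M/I/I on L2; bus BusRdX; mem=20
  op6 P1: store L0 := 25 → I/M/I/I on L0; bus BusRdX; mem=40
  op7 P2: load  L3 → I/I/S/S on L3; bus BusRd Flush; mem=22
  op8 P1: store L0 := 91 → I/M/I/I on L0; bus (none); mem=40
  op9 P2: store L4 := 3 → I/I/M/I on L4; bus BusRdX Flush; mem=97
  op10 P0: store L4 := 95 → M/I/I/I on L4; bus BusRdX Flush; mem=3
  op11 P2: load  L2 → I/S/S/I on L2; bus BusRd Flush; mem=54
  op12 P0: load  L3 → S/I/S/S on L3; bus BusRd; mem=22
  op13 P3: load  L4 → S/I/I/S on L4; bus BusRd Flush; mem=95
  op14 P1: load  L1 → I/E/I/I on L1; bus BusRd; mem=0
  op15 P3: store L0 := 53 → I/I/I/M on L0; bus BusRdX Flush; mem=91
  op16 P3: load  L2 → I/S/S/S on L2; bus BusRd; mem=54
  op17 P0: load  L3 → S/I/S/S on L3; bus (none); mem=22
  op18 P3: load  L3 → S/I/S/S on L3; bus (none); mem=22
  op19 P2: store L2 := 14 → I/I/M/I on L2; bus BusUpgr; mem=54
  op20 P3: load  L0 → I/I/I/M on L0; bus (none); mem=91
  op21 P3: store L1 := 79 → I/I/I/M on L1; bus BusRdX; mem=0
  op22 P2: store L4 := 15 → I/I/M/I on L4; bus BusRdX; mem=95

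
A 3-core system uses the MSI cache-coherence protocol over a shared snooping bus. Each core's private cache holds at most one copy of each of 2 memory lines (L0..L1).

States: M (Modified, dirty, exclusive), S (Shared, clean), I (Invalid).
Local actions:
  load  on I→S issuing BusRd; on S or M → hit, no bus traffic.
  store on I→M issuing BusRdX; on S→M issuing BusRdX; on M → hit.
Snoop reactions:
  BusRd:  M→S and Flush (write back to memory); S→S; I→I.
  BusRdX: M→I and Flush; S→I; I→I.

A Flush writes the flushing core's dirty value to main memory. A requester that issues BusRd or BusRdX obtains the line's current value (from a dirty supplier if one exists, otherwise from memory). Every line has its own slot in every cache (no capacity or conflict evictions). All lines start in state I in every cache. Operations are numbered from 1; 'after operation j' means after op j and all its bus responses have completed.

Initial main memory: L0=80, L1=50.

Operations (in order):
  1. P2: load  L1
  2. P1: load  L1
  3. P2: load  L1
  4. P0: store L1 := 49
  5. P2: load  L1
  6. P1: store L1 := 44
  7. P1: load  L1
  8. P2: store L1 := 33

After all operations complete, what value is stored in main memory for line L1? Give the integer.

memory[L1] = 44

  op1 P2: load  L1 → I/I/S on L1; bus BusRd; mem=50
  op2 P1: load  L1 → I/S/S on L1; bus BusRd; mem=50
  op3 P2: load  L1 → I/S/S on L1; bus (none); mem=50
  op4 P0: store L1 := 49 → M/I/I on L1; bus BusRdX; mem=50
  op5 P2: load  L1 → S/I/S on L1; bus BusRd Flush; mem=49
  op6 P1: store L1 := 44 → I/M/I on L1; bus BusRdX; mem=49
  op7 P1: load  L1 → I/M/I on L1; bus (none); mem=49
  op8 P2: store L1 := 33 → I/I/M on L1; bus BusRdX Flush; mem=44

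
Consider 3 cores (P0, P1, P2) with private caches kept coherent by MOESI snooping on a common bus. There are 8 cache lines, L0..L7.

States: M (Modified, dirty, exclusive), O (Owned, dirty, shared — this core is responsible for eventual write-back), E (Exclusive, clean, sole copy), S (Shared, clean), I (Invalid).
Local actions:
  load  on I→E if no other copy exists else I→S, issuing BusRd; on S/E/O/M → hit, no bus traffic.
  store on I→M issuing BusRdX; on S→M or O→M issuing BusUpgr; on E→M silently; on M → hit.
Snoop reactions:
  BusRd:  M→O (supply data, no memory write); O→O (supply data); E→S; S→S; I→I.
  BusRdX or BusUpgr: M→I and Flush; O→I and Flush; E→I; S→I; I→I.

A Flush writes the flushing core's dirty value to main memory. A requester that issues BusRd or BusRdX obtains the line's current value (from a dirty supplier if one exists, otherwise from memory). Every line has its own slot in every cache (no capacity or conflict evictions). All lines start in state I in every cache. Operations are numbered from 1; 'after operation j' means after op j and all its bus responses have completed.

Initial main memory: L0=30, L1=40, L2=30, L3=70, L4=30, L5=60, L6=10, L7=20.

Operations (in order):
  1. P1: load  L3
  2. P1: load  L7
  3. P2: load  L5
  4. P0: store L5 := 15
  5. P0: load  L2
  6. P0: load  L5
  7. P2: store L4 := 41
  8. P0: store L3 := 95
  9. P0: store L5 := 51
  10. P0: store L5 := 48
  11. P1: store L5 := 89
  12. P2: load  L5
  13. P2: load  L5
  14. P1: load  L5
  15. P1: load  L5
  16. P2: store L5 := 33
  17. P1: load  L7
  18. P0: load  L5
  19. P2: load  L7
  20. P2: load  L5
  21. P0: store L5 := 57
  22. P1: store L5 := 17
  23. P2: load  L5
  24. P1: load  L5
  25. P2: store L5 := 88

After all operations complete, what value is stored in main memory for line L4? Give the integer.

1. P1: load  L3  bus=[BusRd]  L3: P0=I P1=E P2=I  mem[L3]=70
2. P1: load  L7  bus=[BusRd]  L7: P0=I P1=E P2=I  mem[L7]=20
3. P2: load  L5  bus=[BusRd]  L5: P0=I P1=I P2=E  mem[L5]=60
4. P0: store L5 := 15  bus=[BusRdX]  L5: P0=M P1=I P2=I  mem[L5]=60
5. P0: load  L2  bus=[BusRd]  L2: P0=E P1=I P2=I  mem[L2]=30
6. P0: load  L5  bus=[-]  L5: P0=M P1=I P2=I  mem[L5]=60
7. P2: store L4 := 41  bus=[BusRdX]  L4: P0=I P1=I P2=M  mem[L4]=30
8. P0: store L3 := 95  bus=[BusRdX]  L3: P0=M P1=I P2=I  mem[L3]=70
9. P0: store L5 := 51  bus=[-]  L5: P0=M P1=I P2=I  mem[L5]=60
10. P0: store L5 := 48  bus=[-]  L5: P0=M P1=I P2=I  mem[L5]=60
11. P1: store L5 := 89  bus=[BusRdX,Flush]  L5: P0=I P1=M P2=I  mem[L5]=48
12. P2: load  L5  bus=[BusRd]  L5: P0=I P1=O P2=S  mem[L5]=48
13. P2: load  L5  bus=[-]  L5: P0=I P1=O P2=S  mem[L5]=48
14. P1: load  L5  bus=[-]  L5: P0=I P1=O P2=S  mem[L5]=48
15. P1: load  L5  bus=[-]  L5: P0=I P1=O P2=S  mem[L5]=48
16. P2: store L5 := 33  bus=[BusUpgr,Flush]  L5: P0=I P1=I P2=M  mem[L5]=89
17. P1: load  L7  bus=[-]  L7: P0=I P1=E P2=I  mem[L7]=20
18. P0: load  L5  bus=[BusRd]  L5: P0=S P1=I P2=O  mem[L5]=89
19. P2: load  L7  bus=[BusRd]  L7: P0=I P1=S P2=S  mem[L7]=20
20. P2: load  L5  bus=[-]  L5: P0=S P1=I P2=O  mem[L5]=89
21. P0: store L5 := 57  bus=[BusUpgr,Flush]  L5: P0=M P1=I P2=I  mem[L5]=33
22. P1: store L5 := 17  bus=[BusRdX,Flush]  L5: P0=I P1=M P2=I  mem[L5]=57
23. P2: load  L5  bus=[BusRd]  L5: P0=I P1=O P2=S  mem[L5]=57
24. P1: load  L5  bus=[-]  L5: P0=I P1=O P2=S  mem[L5]=57
25. P2: store L5 := 88  bus=[BusUpgr,Flush]  L5: P0=I P1=I P2=M  mem[L5]=17

memory[L4] = 30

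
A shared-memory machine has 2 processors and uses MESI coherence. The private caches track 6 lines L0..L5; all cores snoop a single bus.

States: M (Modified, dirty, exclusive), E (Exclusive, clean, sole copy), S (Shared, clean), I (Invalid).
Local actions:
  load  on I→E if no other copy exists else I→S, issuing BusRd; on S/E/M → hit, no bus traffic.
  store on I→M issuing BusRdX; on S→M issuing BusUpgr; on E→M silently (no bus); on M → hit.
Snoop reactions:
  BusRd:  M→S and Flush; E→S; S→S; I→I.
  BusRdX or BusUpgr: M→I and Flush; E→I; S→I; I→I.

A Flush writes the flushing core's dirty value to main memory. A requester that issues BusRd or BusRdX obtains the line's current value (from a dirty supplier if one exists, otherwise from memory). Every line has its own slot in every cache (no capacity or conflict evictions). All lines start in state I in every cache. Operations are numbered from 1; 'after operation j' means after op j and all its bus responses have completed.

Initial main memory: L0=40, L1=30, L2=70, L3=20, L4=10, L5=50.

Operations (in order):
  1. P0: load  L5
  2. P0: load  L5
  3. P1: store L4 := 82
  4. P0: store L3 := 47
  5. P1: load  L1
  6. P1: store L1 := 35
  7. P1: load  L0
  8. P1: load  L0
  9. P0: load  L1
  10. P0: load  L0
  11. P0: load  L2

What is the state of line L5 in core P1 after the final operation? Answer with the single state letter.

state = I

1. P0: load  L5  bus=[BusRd]  L5: P0=E P1=I  mem[L5]=50
2. P0: load  L5  bus=[-]  L5: P0=E P1=I  mem[L5]=50
3. P1: store L4 := 82  bus=[BusRdX]  L4: P0=I P1=M  mem[L4]=10
4. P0: store L3 := 47  bus=[BusRdX]  L3: P0=M P1=I  mem[L3]=20
5. P1: load  L1  bus=[BusRd]  L1: P0=I P1=E  mem[L1]=30
6. P1: store L1 := 35  bus=[-]  L1: P0=I P1=M  mem[L1]=30
7. P1: load  L0  bus=[BusRd]  L0: P0=I P1=E  mem[L0]=40
8. P1: load  L0  bus=[-]  L0: P0=I P1=E  mem[L0]=40
9. P0: load  L1  bus=[BusRd,Flush]  L1: P0=S P1=S  mem[L1]=35
10. P0: load  L0  bus=[BusRd]  L0: P0=S P1=S  mem[L0]=40
11. P0: load  L2  bus=[BusRd]  L2: P0=E P1=I  mem[L2]=70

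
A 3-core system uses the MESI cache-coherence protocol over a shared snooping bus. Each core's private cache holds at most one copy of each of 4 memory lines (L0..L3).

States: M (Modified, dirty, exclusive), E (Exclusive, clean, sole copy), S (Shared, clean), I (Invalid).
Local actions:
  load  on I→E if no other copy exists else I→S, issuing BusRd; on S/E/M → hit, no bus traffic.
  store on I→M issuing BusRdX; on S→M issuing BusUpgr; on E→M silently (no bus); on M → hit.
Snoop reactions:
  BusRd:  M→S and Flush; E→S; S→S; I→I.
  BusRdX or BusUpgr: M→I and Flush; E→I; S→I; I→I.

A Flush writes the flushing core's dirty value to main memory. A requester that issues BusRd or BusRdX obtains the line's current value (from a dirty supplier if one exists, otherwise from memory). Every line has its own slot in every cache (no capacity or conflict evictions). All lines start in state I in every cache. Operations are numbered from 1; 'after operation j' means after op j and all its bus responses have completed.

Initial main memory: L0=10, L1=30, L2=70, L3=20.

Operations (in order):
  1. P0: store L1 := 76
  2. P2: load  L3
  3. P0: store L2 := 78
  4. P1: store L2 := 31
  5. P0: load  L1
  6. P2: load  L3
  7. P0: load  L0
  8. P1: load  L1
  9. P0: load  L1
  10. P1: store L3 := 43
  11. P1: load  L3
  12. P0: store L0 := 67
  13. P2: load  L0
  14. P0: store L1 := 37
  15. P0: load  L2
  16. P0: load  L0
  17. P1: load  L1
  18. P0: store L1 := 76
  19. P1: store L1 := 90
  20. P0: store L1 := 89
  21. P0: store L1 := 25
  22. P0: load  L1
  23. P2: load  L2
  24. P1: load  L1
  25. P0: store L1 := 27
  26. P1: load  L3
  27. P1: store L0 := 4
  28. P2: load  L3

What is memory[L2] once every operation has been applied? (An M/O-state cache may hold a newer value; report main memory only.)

memory[L2] = 31

1. P0: store L1 := 76  bus=[BusRdX]  L1: P0=M P1=I P2=I  mem[L1]=30
2. P2: load  L3  bus=[BusRd]  L3: P0=I P1=I P2=E  mem[L3]=20
3. P0: store L2 := 78  bus=[BusRdX]  L2: P0=M P1=I P2=I  mem[L2]=70
4. P1: store L2 := 31  bus=[BusRdX,Flush]  L2: P0=I P1=M P2=I  mem[L2]=78
5. P0: load  L1  bus=[-]  L1: P0=M P1=I P2=I  mem[L1]=30
6. P2: load  L3  bus=[-]  L3: P0=I P1=I P2=E  mem[L3]=20
7. P0: load  L0  bus=[BusRd]  L0: P0=E P1=I P2=I  mem[L0]=10
8. P1: load  L1  bus=[BusRd,Flush]  L1: P0=S P1=S P2=I  mem[L1]=76
9. P0: load  L1  bus=[-]  L1: P0=S P1=S P2=I  mem[L1]=76
10. P1: store L3 := 43  bus=[BusRdX]  L3: P0=I P1=M P2=I  mem[L3]=20
11. P1: load  L3  bus=[-]  L3: P0=I P1=M P2=I  mem[L3]=20
12. P0: store L0 := 67  bus=[-]  L0: P0=M P1=I P2=I  mem[L0]=10
13. P2: load  L0  bus=[BusRd,Flush]  L0: P0=S P1=I P2=S  mem[L0]=67
14. P0: store L1 := 37  bus=[BusUpgr]  L1: P0=M P1=I P2=I  mem[L1]=76
15. P0: load  L2  bus=[BusRd,Flush]  L2: P0=S P1=S P2=I  mem[L2]=31
16. P0: load  L0  bus=[-]  L0: P0=S P1=I P2=S  mem[L0]=67
17. P1: load  L1  bus=[BusRd,Flush]  L1: P0=S P1=S P2=I  mem[L1]=37
18. P0: store L1 := 76  bus=[BusUpgr]  L1: P0=M P1=I P2=I  mem[L1]=37
19. P1: store L1 := 90  bus=[BusRdX,Flush]  L1: P0=I P1=M P2=I  mem[L1]=76
20. P0: store L1 := 89  bus=[BusRdX,Flush]  L1: P0=M P1=I P2=I  mem[L1]=90
21. P0: store L1 := 25  bus=[-]  L1: P0=M P1=I P2=I  mem[L1]=90
22. P0: load  L1  bus=[-]  L1: P0=M P1=I P2=I  mem[L1]=90
23. P2: load  L2  bus=[BusRd]  L2: P0=S P1=S P2=S  mem[L2]=31
24. P1: load  L1  bus=[BusRd,Flush]  L1: P0=S P1=S P2=I  mem[L1]=25
25. P0: store L1 := 27  bus=[BusUpgr]  L1: P0=M P1=I P2=I  mem[L1]=25
26. P1: load  L3  bus=[-]  L3: P0=I P1=M P2=I  mem[L3]=20
27. P1: store L0 := 4  bus=[BusRdX]  L0: P0=I P1=M P2=I  mem[L0]=67
28. P2: load  L3  bus=[BusRd,Flush]  L3: P0=I P1=S P2=S  mem[L3]=43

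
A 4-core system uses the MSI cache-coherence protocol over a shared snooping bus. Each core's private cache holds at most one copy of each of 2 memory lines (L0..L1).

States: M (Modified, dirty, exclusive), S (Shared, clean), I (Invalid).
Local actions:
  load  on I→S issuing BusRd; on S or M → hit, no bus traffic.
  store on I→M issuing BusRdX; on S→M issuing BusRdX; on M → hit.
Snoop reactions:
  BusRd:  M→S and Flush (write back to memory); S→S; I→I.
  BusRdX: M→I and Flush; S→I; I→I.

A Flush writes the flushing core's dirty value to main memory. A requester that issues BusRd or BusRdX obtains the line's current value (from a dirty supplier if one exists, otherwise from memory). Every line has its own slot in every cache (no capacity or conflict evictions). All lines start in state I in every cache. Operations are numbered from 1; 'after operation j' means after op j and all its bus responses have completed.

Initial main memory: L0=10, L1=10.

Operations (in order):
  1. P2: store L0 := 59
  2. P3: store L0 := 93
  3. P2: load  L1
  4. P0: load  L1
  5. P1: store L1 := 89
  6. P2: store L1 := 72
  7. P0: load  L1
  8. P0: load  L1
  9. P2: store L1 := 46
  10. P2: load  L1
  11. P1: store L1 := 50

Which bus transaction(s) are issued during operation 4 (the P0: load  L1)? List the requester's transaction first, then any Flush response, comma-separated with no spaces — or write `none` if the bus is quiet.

bus = BusRd

[1] P2: store L0 := 59 | P0:I, P1:I, P2:M(59), P3:I | bus: BusRdX
[2] P3: store L0 := 93 | P0:I, P1:I, P2:I, P3:M(93) | bus: BusRdX,Flush
[3] P2: load  L1 | P0:I, P1:I, P2:S(10), P3:I | bus: BusRd
[4] P0: load  L1 | P0:S(10), P1:I, P2:S(10), P3:I | bus: BusRd
[5] P1: store L1 := 89 | P0:I, P1:M(89), P2:I, P3:I | bus: BusRdX
[6] P2: store L1 := 72 | P0:I, P1:I, P2:M(72), P3:I | bus: BusRdX,Flush
[7] P0: load  L1 | P0:S(72), P1:I, P2:S(72), P3:I | bus: BusRd,Flush
[8] P0: load  L1 | P0:S(72), P1:I, P2:S(72), P3:I | bus: none
[9] P2: store L1 := 46 | P0:I, P1:I, P2:M(46), P3:I | bus: BusRdX
[10] P2: load  L1 | P0:I, P1:I, P2:M(46), P3:I | bus: none
[11] P1: store L1 := 50 | P0:I, P1:M(50), P2:I, P3:I | bus: BusRdX,Flush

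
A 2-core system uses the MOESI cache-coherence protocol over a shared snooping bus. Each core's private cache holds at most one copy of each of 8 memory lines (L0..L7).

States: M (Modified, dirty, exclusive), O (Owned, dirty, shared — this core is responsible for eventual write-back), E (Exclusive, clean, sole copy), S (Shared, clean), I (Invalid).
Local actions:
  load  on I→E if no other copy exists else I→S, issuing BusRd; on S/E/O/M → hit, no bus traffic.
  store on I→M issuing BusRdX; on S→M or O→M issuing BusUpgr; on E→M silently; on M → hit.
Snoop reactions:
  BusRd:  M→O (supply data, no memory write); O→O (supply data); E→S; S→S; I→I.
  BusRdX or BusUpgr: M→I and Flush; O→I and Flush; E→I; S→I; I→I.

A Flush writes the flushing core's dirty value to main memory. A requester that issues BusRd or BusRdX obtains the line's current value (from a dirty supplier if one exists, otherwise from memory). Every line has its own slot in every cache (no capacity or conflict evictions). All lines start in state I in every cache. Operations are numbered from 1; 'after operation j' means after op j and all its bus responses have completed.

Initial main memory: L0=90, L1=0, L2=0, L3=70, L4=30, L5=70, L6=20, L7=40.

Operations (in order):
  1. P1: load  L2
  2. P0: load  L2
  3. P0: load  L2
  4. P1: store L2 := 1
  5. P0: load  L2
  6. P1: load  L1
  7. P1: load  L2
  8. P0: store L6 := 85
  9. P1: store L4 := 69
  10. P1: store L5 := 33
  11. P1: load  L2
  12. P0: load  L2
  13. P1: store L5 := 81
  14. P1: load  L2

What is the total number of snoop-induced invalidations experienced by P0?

invalidations = 1

1. P1: load  L2  bus=[BusRd]  L2: P0=I P1=E  mem[L2]=0
2. P0: load  L2  bus=[BusRd]  L2: P0=S P1=S  mem[L2]=0
3. P0: load  L2  bus=[-]  L2: P0=S P1=S  mem[L2]=0
4. P1: store L2 := 1  bus=[BusUpgr]  L2: P0=I P1=M  mem[L2]=0
5. P0: load  L2  bus=[BusRd]  L2: P0=S P1=O  mem[L2]=0
6. P1: load  L1  bus=[BusRd]  L1: P0=I P1=E  mem[L1]=0
7. P1: load  L2  bus=[-]  L2: P0=S P1=O  mem[L2]=0
8. P0: store L6 := 85  bus=[BusRdX]  L6: P0=M P1=I  mem[L6]=20
9. P1: store L4 := 69  bus=[BusRdX]  L4: P0=I P1=M  mem[L4]=30
10. P1: store L5 := 33  bus=[BusRdX]  L5: P0=I P1=M  mem[L5]=70
11. P1: load  L2  bus=[-]  L2: P0=S P1=O  mem[L2]=0
12. P0: load  L2  bus=[-]  L2: P0=S P1=O  mem[L2]=0
13. P1: store L5 := 81  bus=[-]  L5: P0=I P1=M  mem[L5]=70
14. P1: load  L2  bus=[-]  L2: P0=S P1=O  mem[L2]=0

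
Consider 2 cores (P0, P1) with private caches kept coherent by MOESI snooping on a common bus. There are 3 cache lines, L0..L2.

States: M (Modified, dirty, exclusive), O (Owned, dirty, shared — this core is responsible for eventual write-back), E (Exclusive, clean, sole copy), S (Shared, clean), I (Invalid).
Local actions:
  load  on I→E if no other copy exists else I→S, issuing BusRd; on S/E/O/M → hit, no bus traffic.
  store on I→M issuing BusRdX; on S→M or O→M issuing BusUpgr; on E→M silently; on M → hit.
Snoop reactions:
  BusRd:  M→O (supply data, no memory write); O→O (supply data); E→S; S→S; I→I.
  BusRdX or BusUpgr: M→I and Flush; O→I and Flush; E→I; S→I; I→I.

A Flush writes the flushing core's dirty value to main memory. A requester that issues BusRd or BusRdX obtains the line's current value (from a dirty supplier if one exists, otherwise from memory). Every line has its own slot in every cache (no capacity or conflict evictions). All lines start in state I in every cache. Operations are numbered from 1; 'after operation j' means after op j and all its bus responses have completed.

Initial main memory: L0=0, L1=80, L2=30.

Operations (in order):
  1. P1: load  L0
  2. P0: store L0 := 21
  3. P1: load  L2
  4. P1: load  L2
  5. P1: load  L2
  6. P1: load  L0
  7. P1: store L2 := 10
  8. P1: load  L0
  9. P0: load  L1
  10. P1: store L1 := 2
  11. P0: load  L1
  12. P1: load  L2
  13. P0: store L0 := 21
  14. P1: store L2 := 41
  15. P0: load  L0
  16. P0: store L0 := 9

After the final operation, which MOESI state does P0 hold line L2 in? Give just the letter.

state = I

1. P1: load  L0  bus=[BusRd]  L0: P0=I P1=E  mem[L0]=0
2. P0: store L0 := 21  bus=[BusRdX]  L0: P0=M P1=I  mem[L0]=0
3. P1: load  L2  bus=[BusRd]  L2: P0=I P1=E  mem[L2]=30
4. P1: load  L2  bus=[-]  L2: P0=I P1=E  mem[L2]=30
5. P1: load  L2  bus=[-]  L2: P0=I P1=E  mem[L2]=30
6. P1: load  L0  bus=[BusRd]  L0: P0=O P1=S  mem[L0]=0
7. P1: store L2 := 10  bus=[-]  L2: P0=I P1=M  mem[L2]=30
8. P1: load  L0  bus=[-]  L0: P0=O P1=S  mem[L0]=0
9. P0: load  L1  bus=[BusRd]  L1: P0=E P1=I  mem[L1]=80
10. P1: store L1 := 2  bus=[BusRdX]  L1: P0=I P1=M  mem[L1]=80
11. P0: load  L1  bus=[BusRd]  L1: P0=S P1=O  mem[L1]=80
12. P1: load  L2  bus=[-]  L2: P0=I P1=M  mem[L2]=30
13. P0: store L0 := 21  bus=[BusUpgr]  L0: P0=M P1=I  mem[L0]=0
14. P1: store L2 := 41  bus=[-]  L2: P0=I P1=M  mem[L2]=30
15. P0: load  L0  bus=[-]  L0: P0=M P1=I  mem[L0]=0
16. P0: store L0 := 9  bus=[-]  L0: P0=M P1=I  mem[L0]=0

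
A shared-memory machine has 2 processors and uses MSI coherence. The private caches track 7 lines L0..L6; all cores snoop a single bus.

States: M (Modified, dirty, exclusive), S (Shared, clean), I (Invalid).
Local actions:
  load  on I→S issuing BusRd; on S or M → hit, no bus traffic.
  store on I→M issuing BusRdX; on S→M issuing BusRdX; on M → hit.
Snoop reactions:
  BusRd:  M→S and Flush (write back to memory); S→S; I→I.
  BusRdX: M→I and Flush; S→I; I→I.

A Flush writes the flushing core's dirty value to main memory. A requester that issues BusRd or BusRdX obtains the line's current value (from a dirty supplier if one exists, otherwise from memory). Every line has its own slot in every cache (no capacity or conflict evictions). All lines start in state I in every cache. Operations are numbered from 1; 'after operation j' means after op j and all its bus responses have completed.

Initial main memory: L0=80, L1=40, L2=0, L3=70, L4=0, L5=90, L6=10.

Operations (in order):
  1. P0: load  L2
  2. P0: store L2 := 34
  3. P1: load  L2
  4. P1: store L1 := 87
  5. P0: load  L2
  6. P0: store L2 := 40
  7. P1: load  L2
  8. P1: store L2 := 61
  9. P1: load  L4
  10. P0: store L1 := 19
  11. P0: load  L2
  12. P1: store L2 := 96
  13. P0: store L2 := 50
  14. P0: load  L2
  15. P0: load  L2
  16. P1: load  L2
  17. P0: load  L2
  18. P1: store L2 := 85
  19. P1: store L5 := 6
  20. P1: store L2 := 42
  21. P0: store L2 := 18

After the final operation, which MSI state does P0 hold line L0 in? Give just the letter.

[1] P0: load  L2 | P0:S(0), P1:I | bus: BusRd
[2] P0: store L2 := 34 | P0:M(34), P1:I | bus: BusRdX
[3] P1: load  L2 | P0:S(34), P1:S(34) | bus: BusRd,Flush
[4] P1: store L1 := 87 | P0:I, P1:M(87) | bus: BusRdX
[5] P0: load  L2 | P0:S(34), P1:S(34) | bus: none
[6] P0: store L2 := 40 | P0:M(40), P1:I | bus: BusRdX
[7] P1: load  L2 | P0:S(40), P1:S(40) | bus: BusRd,Flush
[8] P1: store L2 := 61 | P0:I, P1:M(61) | bus: BusRdX
[9] P1: load  L4 | P0:I, P1:S(0) | bus: BusRd
[10] P0: store L1 := 19 | P0:M(19), P1:I | bus: BusRdX,Flush
[11] P0: load  L2 | P0:S(61), P1:S(61) | bus: BusRd,Flush
[12] P1: store L2 := 96 | P0:I, P1:M(96) | bus: BusRdX
[13] P0: store L2 := 50 | P0:M(50), P1:I | bus: BusRdX,Flush
[14] P0: load  L2 | P0:M(50), P1:I | bus: none
[15] P0: load  L2 | P0:M(50), P1:I | bus: none
[16] P1: load  L2 | P0:S(50), P1:S(50) | bus: BusRd,Flush
[17] P0: load  L2 | P0:S(50), P1:S(50) | bus: none
[18] P1: store L2 := 85 | P0:I, P1:M(85) | bus: BusRdX
[19] P1: store L5 := 6 | P0:I, P1:M(6) | bus: BusRdX
[20] P1: store L2 := 42 | P0:I, P1:M(42) | bus: none
[21] P0: store L2 := 18 | P0:M(18), P1:I | bus: BusRdX,Flush

state = I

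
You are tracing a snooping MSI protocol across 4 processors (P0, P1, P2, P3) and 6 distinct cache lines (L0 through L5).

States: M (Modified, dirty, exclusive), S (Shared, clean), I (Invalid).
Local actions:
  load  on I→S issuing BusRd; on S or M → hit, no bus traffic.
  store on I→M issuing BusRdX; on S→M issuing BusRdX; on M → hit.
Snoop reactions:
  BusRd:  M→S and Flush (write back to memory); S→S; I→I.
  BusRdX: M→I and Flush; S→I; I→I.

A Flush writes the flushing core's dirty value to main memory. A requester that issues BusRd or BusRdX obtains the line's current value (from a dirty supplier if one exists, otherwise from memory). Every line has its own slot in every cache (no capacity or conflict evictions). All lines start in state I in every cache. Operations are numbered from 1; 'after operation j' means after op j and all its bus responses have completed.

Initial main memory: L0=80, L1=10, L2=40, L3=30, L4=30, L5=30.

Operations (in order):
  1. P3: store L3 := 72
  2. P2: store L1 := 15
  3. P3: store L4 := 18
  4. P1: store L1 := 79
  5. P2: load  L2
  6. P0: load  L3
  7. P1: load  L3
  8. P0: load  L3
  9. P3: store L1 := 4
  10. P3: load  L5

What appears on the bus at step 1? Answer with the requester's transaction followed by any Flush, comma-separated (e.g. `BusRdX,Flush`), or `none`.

  op1 P3: store L3 := 72 → I/I/I/M on L3; bus BusRdX; mem=30
  op2 P2: store L1 := 15 → I/I/M/I on L1; bus BusRdX; mem=10
  op3 P3: store L4 := 18 → I/I/I/M on L4; bus BusRdX; mem=30
  op4 P1: store L1 := 79 → I/M/I/I on L1; bus BusRdX Flush; mem=15
  op5 P2: load  L2 → I/I/S/I on L2; bus BusRd; mem=40
  op6 P0: load  L3 → S/I/I/S on L3; bus BusRd Flush; mem=72
  op7 P1: load  L3 → S/S/I/S on L3; bus BusRd; mem=72
  op8 P0: load  L3 → S/S/I/S on L3; bus (none); mem=72
  op9 P3: store L1 := 4 → I/I/I/M on L1; bus BusRdX Flush; mem=79
  op10 P3: load  L5 → I/I/I/S on L5; bus BusRd; mem=30

bus = BusRdX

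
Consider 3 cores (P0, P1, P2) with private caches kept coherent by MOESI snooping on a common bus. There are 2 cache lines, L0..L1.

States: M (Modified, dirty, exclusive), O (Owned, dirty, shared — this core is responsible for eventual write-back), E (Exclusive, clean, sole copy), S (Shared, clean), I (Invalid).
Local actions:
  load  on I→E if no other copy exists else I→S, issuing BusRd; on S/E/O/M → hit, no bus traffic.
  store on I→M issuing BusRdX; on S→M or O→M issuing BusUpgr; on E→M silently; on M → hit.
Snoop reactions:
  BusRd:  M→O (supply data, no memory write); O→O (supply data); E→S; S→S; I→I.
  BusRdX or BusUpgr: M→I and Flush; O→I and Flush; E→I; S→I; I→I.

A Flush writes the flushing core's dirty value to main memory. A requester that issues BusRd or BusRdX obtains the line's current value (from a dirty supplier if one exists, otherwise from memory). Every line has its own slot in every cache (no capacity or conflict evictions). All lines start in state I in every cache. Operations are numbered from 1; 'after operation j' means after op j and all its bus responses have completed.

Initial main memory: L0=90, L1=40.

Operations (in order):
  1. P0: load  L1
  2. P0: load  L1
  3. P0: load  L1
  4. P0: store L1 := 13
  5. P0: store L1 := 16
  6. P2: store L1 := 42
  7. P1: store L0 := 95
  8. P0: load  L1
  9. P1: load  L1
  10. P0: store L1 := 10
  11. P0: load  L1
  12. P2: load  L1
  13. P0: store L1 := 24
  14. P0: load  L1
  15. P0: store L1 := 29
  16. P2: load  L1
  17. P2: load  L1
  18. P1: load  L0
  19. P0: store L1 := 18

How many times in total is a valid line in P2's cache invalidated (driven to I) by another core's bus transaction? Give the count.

invalidations = 3

  op1 P0: load  L1 → E/I/I on L1; bus BusRd; mem=40
  op2 P0: load  L1 → E/I/I on L1; bus (none); mem=40
  op3 P0: load  L1 → E/I/I on L1; bus (none); mem=40
  op4 P0: store L1 := 13 → M/I/I on L1; bus (none); mem=40
  op5 P0: store L1 := 16 → M/I/I on L1; bus (none); mem=40
  op6 P2: store L1 := 42 → I/I/M on L1; bus BusRdX Flush; mem=16
  op7 P1: store L0 := 95 → I/M/I on L0; bus BusRdX; mem=90
  op8 P0: load  L1 → S/I/O on L1; bus BusRd; mem=16
  op9 P1: load  L1 → S/S/O on L1; bus BusRd; mem=16
  op10 P0: store L1 := 10 → M/I/I on L1; bus BusUpgr Flush; mem=42
  op11 P0: load  L1 → M/I/I on L1; bus (none); mem=42
  op12 P2: load  L1 → O/I/S on L1; bus BusRd; mem=42
  op13 P0: store L1 := 24 → M/I/I on L1; bus BusUpgr; mem=42
  op14 P0: load  L1 → M/I/I on L1; bus (none); mem=42
  op15 P0: store L1 := 29 → M/I/I on L1; bus (none); mem=42
  op16 P2: load  L1 → O/I/S on L1; bus BusRd; mem=42
  op17 P2: load  L1 → O/I/S on L1; bus (none); mem=42
  op18 P1: load  L0 → I/M/I on L0; bus (none); mem=90
  op19 P0: store L1 := 18 → M/I/I on L1; bus BusUpgr; mem=42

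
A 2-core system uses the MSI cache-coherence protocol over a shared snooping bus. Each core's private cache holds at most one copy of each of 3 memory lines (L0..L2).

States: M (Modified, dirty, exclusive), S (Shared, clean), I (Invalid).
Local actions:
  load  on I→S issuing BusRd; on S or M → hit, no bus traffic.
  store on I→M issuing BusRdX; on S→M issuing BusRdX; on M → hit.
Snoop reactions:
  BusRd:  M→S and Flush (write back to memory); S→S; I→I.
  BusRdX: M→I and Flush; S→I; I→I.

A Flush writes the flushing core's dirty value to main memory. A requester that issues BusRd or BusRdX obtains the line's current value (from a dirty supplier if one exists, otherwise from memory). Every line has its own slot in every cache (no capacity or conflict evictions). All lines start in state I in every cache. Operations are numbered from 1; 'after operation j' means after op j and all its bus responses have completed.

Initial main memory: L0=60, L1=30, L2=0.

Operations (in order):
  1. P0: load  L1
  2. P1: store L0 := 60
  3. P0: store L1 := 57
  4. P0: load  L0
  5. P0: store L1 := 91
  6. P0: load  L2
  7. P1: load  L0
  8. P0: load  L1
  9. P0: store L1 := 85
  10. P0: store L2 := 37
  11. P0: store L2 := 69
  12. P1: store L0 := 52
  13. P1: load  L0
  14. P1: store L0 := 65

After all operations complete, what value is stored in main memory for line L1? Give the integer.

step 1: P0: load  L1  ⟶  SI  (L1)  txn=BusRd  M[L1]=30
step 2: P1: store L0 := 60  ⟶  IM  (L0)  txn=BusRdX  M[L0]=60
step 3: P0: store L1 := 57  ⟶  MI  (L1)  txn=BusRdX  M[L1]=30
step 4: P0: load  L0  ⟶  SS  (L0)  txn=BusRd+Flush  M[L0]=60
step 5: P0: store L1 := 91  ⟶  MI  (L1)  txn=∅  M[L1]=30
step 6: P0: load  L2  ⟶  SI  (L2)  txn=BusRd  M[L2]=0
step 7: P1: load  L0  ⟶  SS  (L0)  txn=∅  M[L0]=60
step 8: P0: load  L1  ⟶  MI  (L1)  txn=∅  M[L1]=30
step 9: P0: store L1 := 85  ⟶  MI  (L1)  txn=∅  M[L1]=30
step 10: P0: store L2 := 37  ⟶  MI  (L2)  txn=BusRdX  M[L2]=0
step 11: P0: store L2 := 69  ⟶  MI  (L2)  txn=∅  M[L2]=0
step 12: P1: store L0 := 52  ⟶  IM  (L0)  txn=BusRdX  M[L0]=60
step 13: P1: load  L0  ⟶  IM  (L0)  txn=∅  M[L0]=60
step 14: P1: store L0 := 65  ⟶  IM  (L0)  txn=∅  M[L0]=60

memory[L1] = 30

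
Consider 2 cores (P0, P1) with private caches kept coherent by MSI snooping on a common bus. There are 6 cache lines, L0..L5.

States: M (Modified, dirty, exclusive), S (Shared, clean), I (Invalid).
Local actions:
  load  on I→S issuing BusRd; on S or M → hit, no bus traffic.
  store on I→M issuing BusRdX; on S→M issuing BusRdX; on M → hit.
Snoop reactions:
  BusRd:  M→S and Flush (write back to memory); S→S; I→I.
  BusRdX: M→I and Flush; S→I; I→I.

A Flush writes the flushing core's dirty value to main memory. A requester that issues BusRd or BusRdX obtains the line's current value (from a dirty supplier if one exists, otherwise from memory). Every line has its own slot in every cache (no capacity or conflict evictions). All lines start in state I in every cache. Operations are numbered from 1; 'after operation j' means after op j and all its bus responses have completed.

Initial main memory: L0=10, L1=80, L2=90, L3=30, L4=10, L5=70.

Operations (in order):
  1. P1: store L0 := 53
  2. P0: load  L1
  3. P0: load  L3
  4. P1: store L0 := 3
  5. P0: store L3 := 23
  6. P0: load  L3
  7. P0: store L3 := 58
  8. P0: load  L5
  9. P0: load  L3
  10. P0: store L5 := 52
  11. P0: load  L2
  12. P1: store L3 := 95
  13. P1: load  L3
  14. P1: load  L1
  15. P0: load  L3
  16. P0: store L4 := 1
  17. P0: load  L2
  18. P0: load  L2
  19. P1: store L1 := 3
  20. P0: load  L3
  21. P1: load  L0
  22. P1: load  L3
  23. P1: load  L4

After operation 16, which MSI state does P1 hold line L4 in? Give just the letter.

[1] P1: store L0 := 53 | P0:I, P1:M(53) | bus: BusRdX
[2] P0: load  L1 | P0:S(80), P1:I | bus: BusRd
[3] P0: load  L3 | P0:S(30), P1:I | bus: BusRd
[4] P1: store L0 := 3 | P0:I, P1:M(3) | bus: none
[5] P0: store L3 := 23 | P0:M(23), P1:I | bus: BusRdX
[6] P0: load  L3 | P0:M(23), P1:I | bus: none
[7] P0: store L3 := 58 | P0:M(58), P1:I | bus: none
[8] P0: load  L5 | P0:S(70), P1:I | bus: BusRd
[9] P0: load  L3 | P0:M(58), P1:I | bus: none
[10] P0: store L5 := 52 | P0:M(52), P1:I | bus: BusRdX
[11] P0: load  L2 | P0:S(90), P1:I | bus: BusRd
[12] P1: store L3 := 95 | P0:I, P1:M(95) | bus: BusRdX,Flush
[13] P1: load  L3 | P0:I, P1:M(95) | bus: none
[14] P1: load  L1 | P0:S(80), P1:S(80) | bus: BusRd
[15] P0: load  L3 | P0:S(95), P1:S(95) | bus: BusRd,Flush
[16] P0: store L4 := 1 | P0:M(1), P1:I | bus: BusRdX
[17] P0: load  L2 | P0:S(90), P1:I | bus: none
[18] P0: load  L2 | P0:S(90), P1:I | bus: none
[19] P1: store L1 := 3 | P0:I, P1:M(3) | bus: BusRdX
[20] P0: load  L3 | P0:S(95), P1:S(95) | bus: none
[21] P1: load  L0 | P0:I, P1:M(3) | bus: none
[22] P1: load  L3 | P0:S(95), P1:S(95) | bus: none
[23] P1: load  L4 | P0:S(1), P1:S(1) | bus: BusRd,Flush

state = I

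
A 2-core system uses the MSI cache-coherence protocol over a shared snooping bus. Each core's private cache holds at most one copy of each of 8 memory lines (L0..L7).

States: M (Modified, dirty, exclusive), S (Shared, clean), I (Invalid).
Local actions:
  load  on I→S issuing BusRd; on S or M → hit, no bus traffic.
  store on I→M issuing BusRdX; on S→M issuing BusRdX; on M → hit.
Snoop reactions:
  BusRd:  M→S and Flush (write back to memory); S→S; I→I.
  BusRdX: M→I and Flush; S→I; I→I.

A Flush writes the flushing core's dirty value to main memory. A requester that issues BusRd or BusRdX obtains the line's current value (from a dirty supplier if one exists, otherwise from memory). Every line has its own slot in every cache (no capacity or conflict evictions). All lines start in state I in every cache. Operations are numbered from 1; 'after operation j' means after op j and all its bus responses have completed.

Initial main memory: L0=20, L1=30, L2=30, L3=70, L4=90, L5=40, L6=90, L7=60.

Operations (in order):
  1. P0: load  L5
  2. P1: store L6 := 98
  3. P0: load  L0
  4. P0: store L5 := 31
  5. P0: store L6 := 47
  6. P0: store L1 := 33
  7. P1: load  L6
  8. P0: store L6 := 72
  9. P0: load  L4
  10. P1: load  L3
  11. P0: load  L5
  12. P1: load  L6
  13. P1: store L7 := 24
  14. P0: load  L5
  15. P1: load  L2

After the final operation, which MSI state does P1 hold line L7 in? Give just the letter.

state = M

  op1 P0: load  L5 → S/I on L5; bus BusRd; mem=40
  op2 P1: store L6 := 98 → I/M on L6; bus BusRdX; mem=90
  op3 P0: load  L0 → S/I on L0; bus BusRd; mem=20
  op4 P0: store L5 := 31 → M/I on L5; bus BusRdX; mem=40
  op5 P0: store L6 := 47 → M/I on L6; bus BusRdX Flush; mem=98
  op6 P0: store L1 := 33 → M/I on L1; bus BusRdX; mem=30
  op7 P1: load  L6 → S/S on L6; bus BusRd Flush; mem=47
  op8 P0: store L6 := 72 → M/I on L6; bus BusRdX; mem=47
  op9 P0: load  L4 → S/I on L4; bus BusRd; mem=90
  op10 P1: load  L3 → I/S on L3; bus BusRd; mem=70
  op11 P0: load  L5 → M/I on L5; bus (none); mem=40
  op12 P1: load  L6 → S/S on L6; bus BusRd Flush; mem=72
  op13 P1: store L7 := 24 → I/M on L7; bus BusRdX; mem=60
  op14 P0: load  L5 → M/I on L5; bus (none); mem=40
  op15 P1: load  L2 → I/S on L2; bus BusRd; mem=30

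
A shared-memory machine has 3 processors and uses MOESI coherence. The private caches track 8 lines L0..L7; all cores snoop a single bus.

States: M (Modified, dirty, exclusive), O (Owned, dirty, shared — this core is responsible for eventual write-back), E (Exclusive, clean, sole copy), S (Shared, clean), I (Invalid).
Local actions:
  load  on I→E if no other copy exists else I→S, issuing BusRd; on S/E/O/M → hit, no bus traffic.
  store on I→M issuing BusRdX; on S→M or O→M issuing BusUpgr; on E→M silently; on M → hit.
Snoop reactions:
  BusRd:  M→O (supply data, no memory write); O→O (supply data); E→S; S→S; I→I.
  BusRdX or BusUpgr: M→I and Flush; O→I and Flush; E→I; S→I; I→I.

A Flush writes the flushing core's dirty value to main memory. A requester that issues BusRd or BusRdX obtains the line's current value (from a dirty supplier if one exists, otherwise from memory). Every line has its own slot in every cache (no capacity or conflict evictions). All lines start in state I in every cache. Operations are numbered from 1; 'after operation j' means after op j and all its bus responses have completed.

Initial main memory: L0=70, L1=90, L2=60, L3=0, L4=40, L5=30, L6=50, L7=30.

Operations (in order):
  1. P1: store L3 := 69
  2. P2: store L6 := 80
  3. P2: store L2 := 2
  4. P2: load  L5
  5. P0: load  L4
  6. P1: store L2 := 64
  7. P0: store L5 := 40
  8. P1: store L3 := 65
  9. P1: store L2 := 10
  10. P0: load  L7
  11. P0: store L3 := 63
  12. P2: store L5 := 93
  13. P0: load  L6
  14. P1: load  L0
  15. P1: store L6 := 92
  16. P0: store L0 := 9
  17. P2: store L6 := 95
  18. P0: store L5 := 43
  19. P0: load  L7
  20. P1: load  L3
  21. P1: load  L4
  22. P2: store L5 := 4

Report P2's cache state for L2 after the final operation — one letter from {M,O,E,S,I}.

state = I

step 1: P1: store L3 := 69  ⟶  IMI  (L3)  txn=BusRdX  M[L3]=0
step 2: P2: store L6 := 80  ⟶  IIM  (L6)  txn=BusRdX  M[L6]=50
step 3: P2: store L2 := 2  ⟶  IIM  (L2)  txn=BusRdX  M[L2]=60
step 4: P2: load  L5  ⟶  IIE  (L5)  txn=BusRd  M[L5]=30
step 5: P0: load  L4  ⟶  EII  (L4)  txn=BusRd  M[L4]=40
step 6: P1: store L2 := 64  ⟶  IMI  (L2)  txn=BusRdX+Flush  M[L2]=2
step 7: P0: store L5 := 40  ⟶  MII  (L5)  txn=BusRdX  M[L5]=30
step 8: P1: store L3 := 65  ⟶  IMI  (L3)  txn=∅  M[L3]=0
step 9: P1: store L2 := 10  ⟶  IMI  (L2)  txn=∅  M[L2]=2
step 10: P0: load  L7  ⟶  EII  (L7)  txn=BusRd  M[L7]=30
step 11: P0: store L3 := 63  ⟶  MII  (L3)  txn=BusRdX+Flush  M[L3]=65
step 12: P2: store L5 := 93  ⟶  IIM  (L5)  txn=BusRdX+Flush  M[L5]=40
step 13: P0: load  L6  ⟶  SIO  (L6)  txn=BusRd  M[L6]=50
step 14: P1: load  L0  ⟶  IEI  (L0)  txn=BusRd  M[L0]=70
step 15: P1: store L6 := 92  ⟶  IMI  (L6)  txn=BusRdX+Flush  M[L6]=80
step 16: P0: store L0 := 9  ⟶  MII  (L0)  txn=BusRdX  M[L0]=70
step 17: P2: store L6 := 95  ⟶  IIM  (L6)  txn=BusRdX+Flush  M[L6]=92
step 18: P0: store L5 := 43  ⟶  MII  (L5)  txn=BusRdX+Flush  M[L5]=93
step 19: P0: load  L7  ⟶  EII  (L7)  txn=∅  M[L7]=30
step 20: P1: load  L3  ⟶  OSI  (L3)  txn=BusRd  M[L3]=65
step 21: P1: load  L4  ⟶  SSI  (L4)  txn=BusRd  M[L4]=40
step 22: P2: store L5 := 4  ⟶  IIM  (L5)  txn=BusRdX+Flush  M[L5]=43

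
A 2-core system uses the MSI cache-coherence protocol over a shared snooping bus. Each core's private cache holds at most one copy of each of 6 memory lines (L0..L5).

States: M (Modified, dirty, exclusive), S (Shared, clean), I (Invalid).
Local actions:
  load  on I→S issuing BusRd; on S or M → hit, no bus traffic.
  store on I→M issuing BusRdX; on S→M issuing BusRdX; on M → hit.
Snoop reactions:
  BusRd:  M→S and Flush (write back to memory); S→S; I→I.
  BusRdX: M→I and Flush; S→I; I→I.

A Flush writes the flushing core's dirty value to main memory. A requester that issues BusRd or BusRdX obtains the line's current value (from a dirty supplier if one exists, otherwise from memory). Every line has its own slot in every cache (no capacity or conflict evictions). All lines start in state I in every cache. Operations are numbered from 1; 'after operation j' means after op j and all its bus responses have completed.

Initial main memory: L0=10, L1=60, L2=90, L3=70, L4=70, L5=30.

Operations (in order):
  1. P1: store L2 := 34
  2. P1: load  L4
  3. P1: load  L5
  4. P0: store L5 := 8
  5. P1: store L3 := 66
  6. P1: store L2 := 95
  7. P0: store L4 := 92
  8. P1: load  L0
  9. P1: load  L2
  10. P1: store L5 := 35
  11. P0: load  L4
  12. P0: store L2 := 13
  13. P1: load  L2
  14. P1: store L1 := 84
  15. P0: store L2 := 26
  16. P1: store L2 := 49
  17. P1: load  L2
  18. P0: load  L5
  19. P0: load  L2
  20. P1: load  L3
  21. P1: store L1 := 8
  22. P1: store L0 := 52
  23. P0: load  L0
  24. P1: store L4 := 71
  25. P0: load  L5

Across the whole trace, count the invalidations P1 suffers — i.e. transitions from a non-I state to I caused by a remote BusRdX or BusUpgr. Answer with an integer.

invalidations = 4

[1] P1: store L2 := 34 | P0:I, P1:M(34) | bus: BusRdX
[2] P1: load  L4 | P0:I, P1:S(70) | bus: BusRd
[3] P1: load  L5 | P0:I, P1:S(30) | bus: BusRd
[4] P0: store L5 := 8 | P0:M(8), P1:I | bus: BusRdX
[5] P1: store L3 := 66 | P0:I, P1:M(66) | bus: BusRdX
[6] P1: store L2 := 95 | P0:I, P1:M(95) | bus: none
[7] P0: store L4 := 92 | P0:M(92), P1:I | bus: BusRdX
[8] P1: load  L0 | P0:I, P1:S(10) | bus: BusRd
[9] P1: load  L2 | P0:I, P1:M(95) | bus: none
[10] P1: store L5 := 35 | P0:I, P1:M(35) | bus: BusRdX,Flush
[11] P0: load  L4 | P0:M(92), P1:I | bus: none
[12] P0: store L2 := 13 | P0:M(13), P1:I | bus: BusRdX,Flush
[13] P1: load  L2 | P0:S(13), P1:S(13) | bus: BusRd,Flush
[14] P1: store L1 := 84 | P0:I, P1:M(84) | bus: BusRdX
[15] P0: store L2 := 26 | P0:M(26), P1:I | bus: BusRdX
[16] P1: store L2 := 49 | P0:I, P1:M(49) | bus: BusRdX,Flush
[17] P1: load  L2 | P0:I, P1:M(49) | bus: none
[18] P0: load  L5 | P0:S(35), P1:S(35) | bus: BusRd,Flush
[19] P0: load  L2 | P0:S(49), P1:S(49) | bus: BusRd,Flush
[20] P1: load  L3 | P0:I, P1:M(66) | bus: none
[21] P1: store L1 := 8 | P0:I, P1:M(8) | bus: none
[22] P1: store L0 := 52 | P0:I, P1:M(52) | bus: BusRdX
[23] P0: load  L0 | P0:S(52), P1:S(52) | bus: BusRd,Flush
[24] P1: store L4 := 71 | P0:I, P1:M(71) | bus: BusRdX,Flush
[25] P0: load  L5 | P0:S(35), P1:S(35) | bus: none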